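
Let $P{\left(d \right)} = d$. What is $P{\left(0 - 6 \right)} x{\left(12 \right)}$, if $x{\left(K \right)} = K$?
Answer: $-72$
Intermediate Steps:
$P{\left(0 - 6 \right)} x{\left(12 \right)} = \left(0 - 6\right) 12 = \left(-6\right) 12 = -72$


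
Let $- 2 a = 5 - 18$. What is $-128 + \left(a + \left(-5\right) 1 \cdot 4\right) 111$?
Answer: $- \frac{3253}{2} \approx -1626.5$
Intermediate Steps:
$a = \frac{13}{2}$ ($a = - \frac{5 - 18}{2} = \left(- \frac{1}{2}\right) \left(-13\right) = \frac{13}{2} \approx 6.5$)
$-128 + \left(a + \left(-5\right) 1 \cdot 4\right) 111 = -128 + \left(\frac{13}{2} + \left(-5\right) 1 \cdot 4\right) 111 = -128 + \left(\frac{13}{2} - 20\right) 111 = -128 - \frac{2997}{2} = - \frac{3253}{2}$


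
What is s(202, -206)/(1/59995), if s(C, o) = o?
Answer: -12358970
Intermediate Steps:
s(202, -206)/(1/59995) = -206/(1/59995) = -206/1/59995 = -206*59995 = -12358970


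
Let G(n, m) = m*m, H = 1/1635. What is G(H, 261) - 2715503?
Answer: -2647382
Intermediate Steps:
H = 1/1635 ≈ 0.00061162
G(n, m) = m²
G(H, 261) - 2715503 = 261² - 2715503 = 68121 - 2715503 = -2647382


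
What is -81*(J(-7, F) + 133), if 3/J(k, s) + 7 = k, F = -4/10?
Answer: -150579/14 ≈ -10756.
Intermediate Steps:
F = -⅖ (F = -4*⅒ = -⅖ ≈ -0.40000)
J(k, s) = 3/(-7 + k)
-81*(J(-7, F) + 133) = -81*(3/(-7 - 7) + 133) = -81*(3/(-14) + 133) = -81*(3*(-1/14) + 133) = -81*(-3/14 + 133) = -81*1859/14 = -150579/14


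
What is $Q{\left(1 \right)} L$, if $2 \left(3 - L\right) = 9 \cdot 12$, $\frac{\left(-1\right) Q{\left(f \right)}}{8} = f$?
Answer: $408$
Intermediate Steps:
$Q{\left(f \right)} = - 8 f$
$L = -51$ ($L = 3 - \frac{9 \cdot 12}{2} = 3 - 54 = -51$)
$Q{\left(1 \right)} L = \left(-8\right) 1 \left(-51\right) = \left(-8\right) \left(-51\right) = 408$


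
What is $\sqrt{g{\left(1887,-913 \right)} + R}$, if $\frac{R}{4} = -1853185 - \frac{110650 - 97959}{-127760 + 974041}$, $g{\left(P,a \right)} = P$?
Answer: $\frac{i \sqrt{5307590198757528417}}{846281} \approx 2722.3 i$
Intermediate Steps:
$R = - \frac{6273261070704}{846281}$ ($R = 4 \left(-1853185 - \frac{110650 - 97959}{-127760 + 974041}\right) = 4 \left(-1853185 - \frac{12691}{846281}\right) = 4 \left(- \frac{1568315267676}{846281}\right) = - \frac{6273261070704}{846281} \approx -7.4127 \cdot 10^{6}$)
$\sqrt{g{\left(1887,-913 \right)} + R} = \sqrt{1887 - \frac{6273261070704}{846281}} = \sqrt{- \frac{6271664138457}{846281}} = \frac{i \sqrt{5307590198757528417}}{846281}$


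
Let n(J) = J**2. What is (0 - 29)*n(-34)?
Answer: -33524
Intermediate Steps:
(0 - 29)*n(-34) = (0 - 29)*(-34)**2 = -29*1156 = -33524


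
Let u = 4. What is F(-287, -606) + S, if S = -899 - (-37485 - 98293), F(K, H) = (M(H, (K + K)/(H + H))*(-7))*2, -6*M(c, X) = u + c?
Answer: 400423/3 ≈ 1.3347e+5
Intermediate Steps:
M(c, X) = -⅔ - c/6 (M(c, X) = -(4 + c)/6 = -⅔ - c/6)
F(K, H) = 28/3 + 7*H/3 (F(K, H) = ((-⅔ - H/6)*(-7))*2 = (14/3 + 7*H/6)*2 = 28/3 + 7*H/3)
S = 134879 (S = -899 - 1*(-135778) = -899 + 135778 = 134879)
F(-287, -606) + S = (28/3 + (7/3)*(-606)) + 134879 = (28/3 - 1414) + 134879 = -4214/3 + 134879 = 400423/3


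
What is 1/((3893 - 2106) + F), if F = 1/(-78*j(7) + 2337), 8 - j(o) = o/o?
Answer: 1791/3200518 ≈ 0.00055960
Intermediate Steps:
j(o) = 7 (j(o) = 8 - o/o = 8 - 1*1 = 8 - 1 = 7)
F = 1/1791 (F = 1/(-78*7 + 2337) = 1/(-546 + 2337) = 1/1791 ≈ 0.00055835)
1/((3893 - 2106) + F) = 1/((3893 - 2106) + 1/1791) = 1/(1787 + 1/1791) = 1/(3200518/1791) = 1791/3200518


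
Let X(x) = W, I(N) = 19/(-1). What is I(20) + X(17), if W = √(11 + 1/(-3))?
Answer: -19 + 4*√6/3 ≈ -15.734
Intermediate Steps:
I(N) = -19 (I(N) = 19*(-1) = -19)
W = 4*√6/3 (W = √(11 - ⅓) = √(32/3) = 4*√6/3 ≈ 3.2660)
X(x) = 4*√6/3
I(20) + X(17) = -19 + 4*√6/3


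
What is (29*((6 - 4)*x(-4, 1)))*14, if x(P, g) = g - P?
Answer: 4060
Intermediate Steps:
(29*((6 - 4)*x(-4, 1)))*14 = (29*((6 - 4)*(1 - 1*(-4))))*14 = (29*(2*(1 + 4)))*14 = (29*(2*5))*14 = (29*10)*14 = 290*14 = 4060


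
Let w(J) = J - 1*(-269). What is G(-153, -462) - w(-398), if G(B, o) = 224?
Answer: 353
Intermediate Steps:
w(J) = 269 + J (w(J) = J + 269 = 269 + J)
G(-153, -462) - w(-398) = 224 - (269 - 398) = 224 - 1*(-129) = 224 + 129 = 353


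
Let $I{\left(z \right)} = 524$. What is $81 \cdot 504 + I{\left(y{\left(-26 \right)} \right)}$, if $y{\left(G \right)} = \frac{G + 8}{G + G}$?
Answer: $41348$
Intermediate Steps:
$y{\left(G \right)} = \frac{8 + G}{2 G}$
$81 \cdot 504 + I{\left(y{\left(-26 \right)} \right)} = 81 \cdot 504 + 524 = 40824 + 524 = 41348$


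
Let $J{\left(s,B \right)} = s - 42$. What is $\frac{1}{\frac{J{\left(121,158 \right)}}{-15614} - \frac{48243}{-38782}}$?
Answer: $\frac{151385537}{187550606} \approx 0.80717$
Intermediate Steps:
$J{\left(s,B \right)} = -42 + s$ ($J{\left(s,B \right)} = s - 42 = -42 + s$)
$\frac{1}{\frac{J{\left(121,158 \right)}}{-15614} - \frac{48243}{-38782}} = \frac{1}{\frac{-42 + 121}{-15614} - \frac{48243}{-38782}} = \frac{1}{79 \left(- \frac{1}{15614}\right) - - \frac{48243}{38782}} = \frac{1}{- \frac{79}{15614} + \frac{48243}{38782}} = \frac{1}{\frac{187550606}{151385537}} = \frac{151385537}{187550606}$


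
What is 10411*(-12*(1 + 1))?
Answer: -249864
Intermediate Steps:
10411*(-12*(1 + 1)) = 10411*(-12*2) = 10411*(-24) = -249864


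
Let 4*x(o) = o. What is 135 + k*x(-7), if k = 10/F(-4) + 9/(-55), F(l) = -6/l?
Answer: 81589/660 ≈ 123.62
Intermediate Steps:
x(o) = o/4
k = 1073/165 (k = 10/((-6/(-4))) + 9/(-55) = 10/((-6*(-1/4))) + 9*(-1/55) = 10/(3/2) - 9/55 = 10*(2/3) - 9/55 = 20/3 - 9/55 = 1073/165 ≈ 6.5030)
135 + k*x(-7) = 135 + 1073*((1/4)*(-7))/165 = 135 + (1073/165)*(-7/4) = 135 - 7511/660 = 81589/660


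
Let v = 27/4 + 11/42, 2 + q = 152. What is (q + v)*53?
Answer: 699017/84 ≈ 8321.6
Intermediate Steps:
q = 150 (q = -2 + 152 = 150)
v = 589/84 (v = 27*(¼) + 11*(1/42) = 27/4 + 11/42 = 589/84 ≈ 7.0119)
(q + v)*53 = (150 + 589/84)*53 = (13189/84)*53 = 699017/84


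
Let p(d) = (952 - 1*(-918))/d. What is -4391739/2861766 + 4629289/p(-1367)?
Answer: -503054020587533/148652845 ≈ -3.3841e+6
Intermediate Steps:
p(d) = 1870/d (p(d) = (952 + 918)/d = 1870/d)
-4391739/2861766 + 4629289/p(-1367) = -4391739/2861766 + 4629289/((1870/(-1367))) = -4391739*1/2861766 + 4629289/((1870*(-1/1367))) = -487971/317974 + 4629289/(-1870/1367) = -487971/317974 + 4629289*(-1367/1870) = -487971/317974 - 6328238063/1870 = -503054020587533/148652845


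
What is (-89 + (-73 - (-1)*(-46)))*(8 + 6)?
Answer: -2912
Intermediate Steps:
(-89 + (-73 - (-1)*(-46)))*(8 + 6) = (-89 + (-73 - 1*46))*14 = (-89 + (-73 - 46))*14 = (-89 - 119)*14 = -208*14 = -2912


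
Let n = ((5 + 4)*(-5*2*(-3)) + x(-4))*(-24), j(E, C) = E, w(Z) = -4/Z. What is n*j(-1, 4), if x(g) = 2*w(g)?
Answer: 6528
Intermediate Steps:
x(g) = -8/g (x(g) = 2*(-4/g) = -8/g)
n = -6528 (n = ((5 + 4)*(-5*2*(-3)) - 8/(-4))*(-24) = (9*(-10*(-3)) - 8*(-¼))*(-24) = (9*30 + 2)*(-24) = (270 + 2)*(-24) = 272*(-24) = -6528)
n*j(-1, 4) = -6528*(-1) = 6528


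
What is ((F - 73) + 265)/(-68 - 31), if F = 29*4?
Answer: -28/9 ≈ -3.1111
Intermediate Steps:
F = 116
((F - 73) + 265)/(-68 - 31) = ((116 - 73) + 265)/(-68 - 31) = (43 + 265)/(-99) = 308*(-1/99) = -28/9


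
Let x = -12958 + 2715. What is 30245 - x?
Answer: 40488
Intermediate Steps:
x = -10243
30245 - x = 30245 - 1*(-10243) = 30245 + 10243 = 40488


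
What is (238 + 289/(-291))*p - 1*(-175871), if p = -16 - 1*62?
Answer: 15266293/97 ≈ 1.5738e+5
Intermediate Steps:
p = -78 (p = -16 - 62 = -78)
(238 + 289/(-291))*p - 1*(-175871) = (238 + 289/(-291))*(-78) - 1*(-175871) = (238 + 289*(-1/291))*(-78) + 175871 = (238 - 289/291)*(-78) + 175871 = (68969/291)*(-78) + 175871 = -1793194/97 + 175871 = 15266293/97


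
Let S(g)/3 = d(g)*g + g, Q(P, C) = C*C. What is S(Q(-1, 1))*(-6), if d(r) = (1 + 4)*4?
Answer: -378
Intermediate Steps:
d(r) = 20 (d(r) = 5*4 = 20)
Q(P, C) = C²
S(g) = 63*g (S(g) = 3*(20*g + g) = 3*(21*g) = 63*g)
S(Q(-1, 1))*(-6) = (63*1²)*(-6) = (63*1)*(-6) = 63*(-6) = -378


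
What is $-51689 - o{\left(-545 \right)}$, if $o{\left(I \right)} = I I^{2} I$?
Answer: $-88223902314$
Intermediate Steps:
$o{\left(I \right)} = I^{4}$ ($o{\left(I \right)} = I^{3} I = I^{4}$)
$-51689 - o{\left(-545 \right)} = -51689 - \left(-545\right)^{4} = -51689 - 88223850625 = -88223902314$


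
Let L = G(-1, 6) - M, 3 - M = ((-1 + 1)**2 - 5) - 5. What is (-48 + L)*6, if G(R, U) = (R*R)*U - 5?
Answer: -360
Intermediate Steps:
G(R, U) = -5 + U*R**2 (G(R, U) = R**2*U - 5 = U*R**2 - 5 = -5 + U*R**2)
M = 13 (M = 3 - (((-1 + 1)**2 - 5) - 5) = 3 - ((0**2 - 5) - 5) = 3 - ((0 - 5) - 5) = 3 - (-5 - 5) = 3 - 1*(-10) = 3 + 10 = 13)
L = -12 (L = (-5 + 6*(-1)**2) - 1*13 = (-5 + 6*1) - 13 = (-5 + 6) - 13 = 1 - 13 = -12)
(-48 + L)*6 = (-48 - 12)*6 = -60*6 = -360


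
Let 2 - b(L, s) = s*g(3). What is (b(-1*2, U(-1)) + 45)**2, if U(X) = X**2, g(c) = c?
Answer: 1936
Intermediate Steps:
b(L, s) = 2 - 3*s (b(L, s) = 2 - s*3 = 2 - 3*s)
(b(-1*2, U(-1)) + 45)**2 = ((2 - 3*(-1)**2) + 45)**2 = ((2 - 3*1) + 45)**2 = ((2 - 3) + 45)**2 = (-1 + 45)**2 = 44**2 = 1936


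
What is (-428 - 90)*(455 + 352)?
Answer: -418026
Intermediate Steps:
(-428 - 90)*(455 + 352) = -518*807 = -418026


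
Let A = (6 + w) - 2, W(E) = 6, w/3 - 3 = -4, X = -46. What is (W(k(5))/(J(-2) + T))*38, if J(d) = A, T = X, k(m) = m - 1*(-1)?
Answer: -76/15 ≈ -5.0667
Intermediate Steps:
k(m) = 1 + m (k(m) = m + 1 = 1 + m)
T = -46
w = -3 (w = 9 + 3*(-4) = 9 - 12 = -3)
A = 1 (A = (6 - 3) - 2 = 3 - 2 = 1)
J(d) = 1
(W(k(5))/(J(-2) + T))*38 = (6/(1 - 46))*38 = (6/(-45))*38 = -1/45*6*38 = -2/15*38 = -76/15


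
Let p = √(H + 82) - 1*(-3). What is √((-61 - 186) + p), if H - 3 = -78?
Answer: √(-244 + √7) ≈ 15.536*I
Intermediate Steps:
H = -75 (H = 3 - 78 = -75)
p = 3 + √7 (p = √(-75 + 82) - 1*(-3) = √7 + 3 = 3 + √7 ≈ 5.6458)
√((-61 - 186) + p) = √((-61 - 186) + (3 + √7)) = √(-247 + (3 + √7)) = √(-244 + √7)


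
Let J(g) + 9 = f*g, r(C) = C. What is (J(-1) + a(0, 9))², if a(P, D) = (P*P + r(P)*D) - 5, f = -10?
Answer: 16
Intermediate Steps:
a(P, D) = -5 + P² + D*P (a(P, D) = (P*P + P*D) - 5 = (P² + D*P) - 5 = -5 + P² + D*P)
J(g) = -9 - 10*g
(J(-1) + a(0, 9))² = ((-9 - 10*(-1)) + (-5 + 0² + 9*0))² = ((-9 + 10) + (-5 + 0 + 0))² = (1 - 5)² = (-4)² = 16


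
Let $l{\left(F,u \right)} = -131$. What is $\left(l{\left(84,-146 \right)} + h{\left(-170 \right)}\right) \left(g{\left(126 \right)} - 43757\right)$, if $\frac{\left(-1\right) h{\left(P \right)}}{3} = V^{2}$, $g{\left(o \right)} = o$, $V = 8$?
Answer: $14092813$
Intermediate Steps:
$h{\left(P \right)} = -192$ ($h{\left(P \right)} = - 3 \cdot 8^{2} = \left(-3\right) 64 = -192$)
$\left(l{\left(84,-146 \right)} + h{\left(-170 \right)}\right) \left(g{\left(126 \right)} - 43757\right) = \left(-131 - 192\right) \left(126 - 43757\right) = \left(-323\right) \left(-43631\right) = 14092813$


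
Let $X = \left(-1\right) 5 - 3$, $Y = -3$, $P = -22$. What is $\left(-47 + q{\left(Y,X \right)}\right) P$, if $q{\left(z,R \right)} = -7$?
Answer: $1188$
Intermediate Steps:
$X = -8$ ($X = -5 - 3 = -8$)
$\left(-47 + q{\left(Y,X \right)}\right) P = \left(-47 - 7\right) \left(-22\right) = \left(-54\right) \left(-22\right) = 1188$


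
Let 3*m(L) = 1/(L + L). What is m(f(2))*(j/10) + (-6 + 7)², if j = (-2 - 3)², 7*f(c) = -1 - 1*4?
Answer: 5/12 ≈ 0.41667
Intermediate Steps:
f(c) = -5/7 (f(c) = (-1 - 1*4)/7 = (-1 - 4)/7 = (⅐)*(-5) = -5/7)
j = 25 (j = (-5)² = 25)
m(L) = 1/(6*L) (m(L) = 1/(3*(L + L)) = 1/(3*((2*L))) = (1/(2*L))/3 = 1/(6*L))
m(f(2))*(j/10) + (-6 + 7)² = (1/(6*(-5/7)))*(25/10) + (-6 + 7)² = ((⅙)*(-7/5))*(25*(⅒)) + 1² = -7/30*5/2 + 1 = -7/12 + 1 = 5/12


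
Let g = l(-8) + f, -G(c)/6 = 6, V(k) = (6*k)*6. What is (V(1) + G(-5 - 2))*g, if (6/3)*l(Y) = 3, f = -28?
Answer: 0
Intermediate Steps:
l(Y) = 3/2 (l(Y) = (1/2)*3 = 3/2)
V(k) = 36*k
G(c) = -36 (G(c) = -6*6 = -36)
g = -53/2 (g = 3/2 - 28 = -53/2 ≈ -26.500)
(V(1) + G(-5 - 2))*g = (36*1 - 36)*(-53/2) = (36 - 36)*(-53/2) = 0*(-53/2) = 0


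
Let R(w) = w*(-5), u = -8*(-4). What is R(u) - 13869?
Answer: -14029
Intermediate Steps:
u = 32
R(w) = -5*w
R(u) - 13869 = -5*32 - 13869 = -160 - 13869 = -14029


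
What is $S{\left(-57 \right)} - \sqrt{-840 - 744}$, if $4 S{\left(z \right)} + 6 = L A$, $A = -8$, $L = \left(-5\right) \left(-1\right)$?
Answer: $- \frac{23}{2} - 12 i \sqrt{11} \approx -11.5 - 39.799 i$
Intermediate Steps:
$L = 5$
$S{\left(z \right)} = - \frac{23}{2}$ ($S{\left(z \right)} = - \frac{3}{2} + \frac{5 \left(-8\right)}{4} = - \frac{3}{2} + \frac{1}{4} \left(-40\right) = - \frac{3}{2} - 10 = - \frac{23}{2}$)
$S{\left(-57 \right)} - \sqrt{-840 - 744} = - \frac{23}{2} - \sqrt{-840 - 744} = - \frac{23}{2} - \sqrt{-1584} = - \frac{23}{2} - 12 i \sqrt{11}$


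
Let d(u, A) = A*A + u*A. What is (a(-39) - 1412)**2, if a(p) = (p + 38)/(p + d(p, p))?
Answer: 17979609816169/9018009 ≈ 1.9937e+6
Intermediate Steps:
d(u, A) = A**2 + A*u
a(p) = (38 + p)/(p + 2*p**2) (a(p) = (p + 38)/(p + p*(p + p)) = (38 + p)/(p + p*(2*p)) = (38 + p)/(p + 2*p**2))
(a(-39) - 1412)**2 = ((38 - 39)/((-39)*(1 + 2*(-39))) - 1412)**2 = (-1/39*(-1)/(1 - 78) - 1412)**2 = (-1/39*(-1)/(-77) - 1412)**2 = (-1/39*(-1/77)*(-1) - 1412)**2 = (-1/3003 - 1412)**2 = (-4240237/3003)**2 = 17979609816169/9018009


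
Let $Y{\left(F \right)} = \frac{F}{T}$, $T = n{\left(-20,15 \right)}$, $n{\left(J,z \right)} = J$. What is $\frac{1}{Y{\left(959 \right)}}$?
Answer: $- \frac{20}{959} \approx -0.020855$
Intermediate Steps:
$T = -20$
$Y{\left(F \right)} = - \frac{F}{20}$ ($Y{\left(F \right)} = \frac{F}{-20} = F \left(- \frac{1}{20}\right) = - \frac{F}{20}$)
$\frac{1}{Y{\left(959 \right)}} = \frac{1}{\left(- \frac{1}{20}\right) 959} = \frac{1}{- \frac{959}{20}} = - \frac{20}{959}$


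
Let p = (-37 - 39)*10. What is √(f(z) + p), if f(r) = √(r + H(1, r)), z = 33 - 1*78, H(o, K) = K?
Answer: √(-760 + 3*I*√10) ≈ 0.1721 + 27.569*I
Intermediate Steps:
z = -45 (z = 33 - 78 = -45)
p = -760 (p = -76*10 = -760)
f(r) = √2*√r (f(r) = √(r + r) = √(2*r) = √2*√r)
√(f(z) + p) = √(√2*√(-45) - 760) = √(√2*(3*I*√5) - 760) = √(3*I*√10 - 760) = √(-760 + 3*I*√10)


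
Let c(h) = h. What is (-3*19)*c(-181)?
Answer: 10317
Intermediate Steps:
(-3*19)*c(-181) = -3*19*(-181) = -57*(-181) = 10317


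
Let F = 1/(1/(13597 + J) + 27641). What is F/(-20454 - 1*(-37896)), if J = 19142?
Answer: 10913/5261313601800 ≈ 2.0742e-9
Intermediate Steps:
F = 32739/904938700 (F = 1/(1/(13597 + 19142) + 27641) = 1/(1/32739 + 27641) = 1/(904938700/32739) = 32739/904938700 ≈ 3.6178e-5)
F/(-20454 - 1*(-37896)) = 32739/(904938700*(-20454 - 1*(-37896))) = 32739/(904938700*(-20454 + 37896)) = (32739/904938700)/17442 = (32739/904938700)*(1/17442) = 10913/5261313601800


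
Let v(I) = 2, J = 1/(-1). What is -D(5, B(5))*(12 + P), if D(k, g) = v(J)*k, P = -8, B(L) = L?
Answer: -40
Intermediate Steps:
J = -1
D(k, g) = 2*k
-D(5, B(5))*(12 + P) = -2*5*(12 - 8) = -10*4 = -1*40 = -40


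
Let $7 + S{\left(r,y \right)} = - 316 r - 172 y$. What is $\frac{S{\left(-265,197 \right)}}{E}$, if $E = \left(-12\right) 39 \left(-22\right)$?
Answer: $\frac{49849}{10296} \approx 4.8416$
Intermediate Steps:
$S{\left(r,y \right)} = -7 - 316 r - 172 y$ ($S{\left(r,y \right)} = -7 - \left(172 y + 316 r\right) = -7 - 316 r - 172 y$)
$E = 10296$ ($E = \left(-468\right) \left(-22\right) = 10296$)
$\frac{S{\left(-265,197 \right)}}{E} = \frac{-7 - -83740 - 33884}{10296} = \left(-7 + 83740 - 33884\right) \frac{1}{10296} = 49849 \cdot \frac{1}{10296} = \frac{49849}{10296}$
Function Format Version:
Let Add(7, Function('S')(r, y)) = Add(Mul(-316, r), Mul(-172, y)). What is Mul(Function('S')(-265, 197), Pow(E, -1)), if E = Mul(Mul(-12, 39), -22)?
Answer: Rational(49849, 10296) ≈ 4.8416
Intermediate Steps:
Function('S')(r, y) = Add(-7, Mul(-316, r), Mul(-172, y)) (Function('S')(r, y) = Add(-7, Add(Mul(-316, r), Mul(-172, y))) = Add(-7, Mul(-316, r), Mul(-172, y)))
E = 10296 (E = Mul(-468, -22) = 10296)
Mul(Function('S')(-265, 197), Pow(E, -1)) = Mul(Add(-7, Mul(-316, -265), Mul(-172, 197)), Pow(10296, -1)) = Mul(Add(-7, 83740, -33884), Rational(1, 10296)) = Mul(49849, Rational(1, 10296)) = Rational(49849, 10296)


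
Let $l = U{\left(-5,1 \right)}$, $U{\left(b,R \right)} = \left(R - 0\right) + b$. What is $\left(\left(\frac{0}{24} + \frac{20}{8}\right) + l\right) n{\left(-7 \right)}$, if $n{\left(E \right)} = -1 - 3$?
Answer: $6$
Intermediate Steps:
$n{\left(E \right)} = -4$ ($n{\left(E \right)} = -1 - 3 = -4$)
$U{\left(b,R \right)} = R + b$ ($U{\left(b,R \right)} = \left(R + 0\right) + b = R + b$)
$l = -4$ ($l = 1 - 5 = -4$)
$\left(\left(\frac{0}{24} + \frac{20}{8}\right) + l\right) n{\left(-7 \right)} = \left(\left(\frac{0}{24} + \frac{20}{8}\right) - 4\right) \left(-4\right) = \left(\left(0 \cdot \frac{1}{24} + 20 \cdot \frac{1}{8}\right) - 4\right) \left(-4\right) = \left(\left(0 + \frac{5}{2}\right) - 4\right) \left(-4\right) = \left(\frac{5}{2} - 4\right) \left(-4\right) = \left(- \frac{3}{2}\right) \left(-4\right) = 6$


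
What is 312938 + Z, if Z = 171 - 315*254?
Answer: 233099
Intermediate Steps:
Z = -79839 (Z = 171 - 80010 = -79839)
312938 + Z = 312938 - 79839 = 233099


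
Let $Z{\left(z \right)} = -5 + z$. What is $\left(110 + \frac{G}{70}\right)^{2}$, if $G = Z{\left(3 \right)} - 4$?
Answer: $\frac{14799409}{1225} \approx 12081.0$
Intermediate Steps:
$G = -6$ ($G = \left(-5 + 3\right) - 4 = -2 - 4 = -6$)
$\left(110 + \frac{G}{70}\right)^{2} = \left(110 - \frac{6}{70}\right)^{2} = \left(110 - \frac{3}{35}\right)^{2} = \left(\frac{3847}{35}\right)^{2} = \frac{14799409}{1225}$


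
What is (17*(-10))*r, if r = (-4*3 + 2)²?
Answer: -17000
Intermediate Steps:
r = 100 (r = (-12 + 2)² = (-10)² = 100)
(17*(-10))*r = (17*(-10))*100 = -170*100 = -17000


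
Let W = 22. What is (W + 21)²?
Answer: 1849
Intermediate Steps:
(W + 21)² = (22 + 21)² = 43² = 1849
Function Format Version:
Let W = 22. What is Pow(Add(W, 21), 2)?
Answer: 1849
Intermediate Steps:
Pow(Add(W, 21), 2) = Pow(Add(22, 21), 2) = Pow(43, 2) = 1849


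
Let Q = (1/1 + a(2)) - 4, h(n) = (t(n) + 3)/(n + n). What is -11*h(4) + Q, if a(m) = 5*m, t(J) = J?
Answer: -21/8 ≈ -2.6250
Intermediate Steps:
h(n) = (3 + n)/(2*n) (h(n) = (n + 3)/(n + n) = (3 + n)/((2*n)) = (3 + n)*(1/(2*n)) = (3 + n)/(2*n))
Q = 7 (Q = (1/1 + 5*2) - 4 = (1 + 10) - 4 = 11 - 4 = 7)
-11*h(4) + Q = -11*(3 + 4)/(2*4) + 7 = -11*7/(2*4) + 7 = -11*7/8 + 7 = -77/8 + 7 = -21/8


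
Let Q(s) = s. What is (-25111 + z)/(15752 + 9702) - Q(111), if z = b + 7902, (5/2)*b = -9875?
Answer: -2846553/25454 ≈ -111.83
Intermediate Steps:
b = -3950 (b = (2/5)*(-9875) = -3950)
z = 3952 (z = -3950 + 7902 = 3952)
(-25111 + z)/(15752 + 9702) - Q(111) = (-25111 + 3952)/(15752 + 9702) - 1*111 = -21159/25454 - 111 = -2846553/25454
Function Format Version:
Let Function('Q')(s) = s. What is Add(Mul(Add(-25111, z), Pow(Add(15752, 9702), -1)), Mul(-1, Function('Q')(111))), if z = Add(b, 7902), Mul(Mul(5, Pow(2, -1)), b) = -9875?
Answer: Rational(-2846553, 25454) ≈ -111.83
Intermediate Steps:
b = -3950 (b = Mul(Rational(2, 5), -9875) = -3950)
z = 3952 (z = Add(-3950, 7902) = 3952)
Add(Mul(Add(-25111, z), Pow(Add(15752, 9702), -1)), Mul(-1, Function('Q')(111))) = Add(Mul(Add(-25111, 3952), Pow(Add(15752, 9702), -1)), Mul(-1, 111)) = Add(Mul(-21159, Pow(25454, -1)), -111) = Add(Mul(-21159, Rational(1, 25454)), -111) = Add(Rational(-21159, 25454), -111) = Rational(-2846553, 25454)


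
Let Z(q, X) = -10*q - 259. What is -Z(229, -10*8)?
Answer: 2549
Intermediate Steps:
Z(q, X) = -259 - 10*q
-Z(229, -10*8) = -(-259 - 10*229) = -(-259 - 2290) = -1*(-2549) = 2549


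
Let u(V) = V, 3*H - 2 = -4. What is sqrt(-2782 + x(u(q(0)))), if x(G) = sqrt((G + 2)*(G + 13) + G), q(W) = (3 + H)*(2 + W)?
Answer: sqrt(-25038 + 3*sqrt(1102))/3 ≈ 52.64*I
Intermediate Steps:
H = -2/3 (H = 2/3 + (1/3)*(-4) = 2/3 - 4/3 = -2/3 ≈ -0.66667)
q(W) = 14/3 + 7*W/3 (q(W) = (3 - 2/3)*(2 + W) = 7*(2 + W)/3 = 14/3 + 7*W/3)
x(G) = sqrt(G + (2 + G)*(13 + G)) (x(G) = sqrt((2 + G)*(13 + G) + G) = sqrt(G + (2 + G)*(13 + G)))
sqrt(-2782 + x(u(q(0)))) = sqrt(-2782 + sqrt(26 + (14/3 + (7/3)*0)**2 + 16*(14/3 + (7/3)*0))) = sqrt(-2782 + sqrt(26 + (14/3 + 0)**2 + 16*(14/3 + 0))) = sqrt(-2782 + sqrt(26 + (14/3)**2 + 16*(14/3))) = sqrt(-2782 + sqrt(26 + 196/9 + 224/3)) = sqrt(-2782 + sqrt(1102/9)) = sqrt(-2782 + sqrt(1102)/3)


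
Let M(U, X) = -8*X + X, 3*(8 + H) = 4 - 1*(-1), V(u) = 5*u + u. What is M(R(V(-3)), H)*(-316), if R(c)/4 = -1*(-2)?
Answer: -42028/3 ≈ -14009.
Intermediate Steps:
V(u) = 6*u
R(c) = 8 (R(c) = 4*(-1*(-2)) = 4*2 = 8)
H = -19/3 (H = -8 + (4 - 1*(-1))/3 = -8 + (4 + 1)/3 = -8 + (1/3)*5 = -8 + 5/3 = -19/3 ≈ -6.3333)
M(U, X) = -7*X
M(R(V(-3)), H)*(-316) = -7*(-19/3)*(-316) = (133/3)*(-316) = -42028/3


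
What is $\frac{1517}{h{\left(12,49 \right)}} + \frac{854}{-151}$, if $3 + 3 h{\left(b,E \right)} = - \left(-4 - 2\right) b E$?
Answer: $- \frac{774383}{177425} \approx -4.3646$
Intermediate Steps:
$h{\left(b,E \right)} = -1 + 2 E b$ ($h{\left(b,E \right)} = -1 + \frac{\left(-1\right) \left(-4 - 2\right) b E}{3} = -1 + \frac{\left(-1\right) \left(- 6 E b\right)}{3} = -1 + \frac{6 E b}{3} = -1 + 2 E b$)
$\frac{1517}{h{\left(12,49 \right)}} + \frac{854}{-151} = \frac{1517}{-1 + 2 \cdot 49 \cdot 12} + \frac{854}{-151} = \frac{1517}{-1 + 1176} + 854 \left(- \frac{1}{151}\right) = \frac{1517}{1175} - \frac{854}{151} = - \frac{774383}{177425}$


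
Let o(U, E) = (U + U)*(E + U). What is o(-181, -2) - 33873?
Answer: 32373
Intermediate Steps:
o(U, E) = 2*U*(E + U) (o(U, E) = (2*U)*(E + U) = 2*U*(E + U))
o(-181, -2) - 33873 = 2*(-181)*(-2 - 181) - 33873 = 2*(-181)*(-183) - 33873 = 66246 - 33873 = 32373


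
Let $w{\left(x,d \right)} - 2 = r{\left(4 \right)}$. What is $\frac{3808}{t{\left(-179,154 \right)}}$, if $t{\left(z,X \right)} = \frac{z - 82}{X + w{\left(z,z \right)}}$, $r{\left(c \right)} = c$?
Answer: $- \frac{609280}{261} \approx -2334.4$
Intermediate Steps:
$w{\left(x,d \right)} = 6$ ($w{\left(x,d \right)} = 2 + 4 = 6$)
$t{\left(z,X \right)} = \frac{-82 + z}{6 + X}$ ($t{\left(z,X \right)} = \frac{z - 82}{X + 6} = \frac{-82 + z}{6 + X}$)
$\frac{3808}{t{\left(-179,154 \right)}} = \frac{3808}{\frac{1}{6 + 154} \left(-82 - 179\right)} = \frac{3808}{\frac{1}{160} \left(-261\right)} = \frac{3808}{- \frac{261}{160}} = 3808 \left(- \frac{160}{261}\right) = - \frac{609280}{261}$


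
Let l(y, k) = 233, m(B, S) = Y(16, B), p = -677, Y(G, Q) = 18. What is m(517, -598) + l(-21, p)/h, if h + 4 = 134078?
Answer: 2413565/134074 ≈ 18.002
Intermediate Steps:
m(B, S) = 18
h = 134074 (h = -4 + 134078 = 134074)
m(517, -598) + l(-21, p)/h = 18 + 233/134074 = 2413565/134074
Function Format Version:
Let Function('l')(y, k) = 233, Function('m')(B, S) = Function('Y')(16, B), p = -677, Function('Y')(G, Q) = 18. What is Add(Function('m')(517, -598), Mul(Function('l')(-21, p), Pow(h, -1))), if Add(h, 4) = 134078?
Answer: Rational(2413565, 134074) ≈ 18.002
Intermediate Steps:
Function('m')(B, S) = 18
h = 134074 (h = Add(-4, 134078) = 134074)
Add(Function('m')(517, -598), Mul(Function('l')(-21, p), Pow(h, -1))) = Add(18, Mul(233, Pow(134074, -1))) = Add(18, Mul(233, Rational(1, 134074))) = Add(18, Rational(233, 134074)) = Rational(2413565, 134074)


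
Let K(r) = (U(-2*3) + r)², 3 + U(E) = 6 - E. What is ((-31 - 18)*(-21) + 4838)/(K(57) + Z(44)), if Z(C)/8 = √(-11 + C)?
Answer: 193611/143732 - 5867*√33/2371578 ≈ 1.3328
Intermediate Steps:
U(E) = 3 - E (U(E) = -3 + (6 - E) = 3 - E)
Z(C) = 8*√(-11 + C)
K(r) = (9 + r)² (K(r) = ((3 - (-2)*3) + r)² = ((3 - 1*(-6)) + r)² = ((3 + 6) + r)² = (9 + r)²)
((-31 - 18)*(-21) + 4838)/(K(57) + Z(44)) = ((-31 - 18)*(-21) + 4838)/((9 + 57)² + 8*√(-11 + 44)) = (-49*(-21) + 4838)/(66² + 8*√33) = (1029 + 4838)/(4356 + 8*√33) = 5867/(4356 + 8*√33)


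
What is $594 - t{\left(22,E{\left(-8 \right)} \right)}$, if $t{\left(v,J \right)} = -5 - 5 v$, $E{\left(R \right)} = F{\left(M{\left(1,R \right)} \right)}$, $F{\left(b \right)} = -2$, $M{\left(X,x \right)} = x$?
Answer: $709$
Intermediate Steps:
$E{\left(R \right)} = -2$
$594 - t{\left(22,E{\left(-8 \right)} \right)} = 594 - \left(-5 - 110\right) = 594 - -115 = 594 + 115 = 709$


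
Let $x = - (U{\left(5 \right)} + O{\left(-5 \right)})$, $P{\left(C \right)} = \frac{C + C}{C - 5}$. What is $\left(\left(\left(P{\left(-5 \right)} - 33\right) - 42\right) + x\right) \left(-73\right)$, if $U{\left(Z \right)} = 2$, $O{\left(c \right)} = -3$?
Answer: $5329$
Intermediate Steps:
$P{\left(C \right)} = \frac{2 C}{-5 + C}$
$x = 1$ ($x = - (2 - 3) = \left(-1\right) \left(-1\right) = 1$)
$\left(\left(\left(P{\left(-5 \right)} - 33\right) - 42\right) + x\right) \left(-73\right) = \left(\left(\left(2 \left(-5\right) \frac{1}{-5 - 5} - 33\right) - 42\right) + 1\right) \left(-73\right) = \left(\left(\left(2 \left(-5\right) \frac{1}{-10} - 33\right) - 42\right) + 1\right) \left(-73\right) = \left(\left(\left(2 \left(-5\right) \left(- \frac{1}{10}\right) - 33\right) - 42\right) + 1\right) \left(-73\right) = \left(\left(\left(1 - 33\right) - 42\right) + 1\right) \left(-73\right) = \left(\left(-32 - 42\right) + 1\right) \left(-73\right) = \left(-74 + 1\right) \left(-73\right) = \left(-73\right) \left(-73\right) = 5329$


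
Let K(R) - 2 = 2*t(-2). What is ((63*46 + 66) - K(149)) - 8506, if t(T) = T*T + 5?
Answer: -5562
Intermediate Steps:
t(T) = 5 + T**2 (t(T) = T**2 + 5 = 5 + T**2)
K(R) = 20 (K(R) = 2 + 2*(5 + (-2)**2) = 2 + 2*(5 + 4) = 2 + 2*9 = 2 + 18 = 20)
((63*46 + 66) - K(149)) - 8506 = ((63*46 + 66) - 1*20) - 8506 = ((2898 + 66) - 20) - 8506 = (2964 - 20) - 8506 = 2944 - 8506 = -5562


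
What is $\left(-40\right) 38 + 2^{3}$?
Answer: $-1512$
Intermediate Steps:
$\left(-40\right) 38 + 2^{3} = -1520 + 8 = -1512$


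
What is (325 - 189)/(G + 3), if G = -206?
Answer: -136/203 ≈ -0.66995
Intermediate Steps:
(325 - 189)/(G + 3) = (325 - 189)/(-206 + 3) = 136/(-203) = 136*(-1/203) = -136/203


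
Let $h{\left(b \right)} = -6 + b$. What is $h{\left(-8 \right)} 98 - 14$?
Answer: $-1386$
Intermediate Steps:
$h{\left(-8 \right)} 98 - 14 = \left(-6 - 8\right) 98 - 14 = \left(-14\right) 98 - 14 = -1372 - 14 = -1386$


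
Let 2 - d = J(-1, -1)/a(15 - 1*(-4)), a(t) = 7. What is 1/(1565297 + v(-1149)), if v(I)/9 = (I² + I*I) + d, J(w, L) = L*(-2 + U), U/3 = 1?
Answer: 7/177302540 ≈ 3.9481e-8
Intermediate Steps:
U = 3 (U = 3*1 = 3)
J(w, L) = L (J(w, L) = L*(-2 + 3) = L*1 = L)
d = 15/7 (d = 2 - (-1)/7 = 2 - 1*(-⅐) = 2 + ⅐ = 15/7 ≈ 2.1429)
v(I) = 135/7 + 18*I² (v(I) = 9*((I² + I*I) + 15/7) = 9*((I² + I²) + 15/7) = 9*(2*I² + 15/7) = 9*(15/7 + 2*I²) = 135/7 + 18*I²)
1/(1565297 + v(-1149)) = 1/(1565297 + (135/7 + 18*(-1149)²)) = 1/(1565297 + (135/7 + 18*1320201)) = 1/(1565297 + (135/7 + 23763618)) = 1/(1565297 + 166345461/7) = 1/(177302540/7) = 7/177302540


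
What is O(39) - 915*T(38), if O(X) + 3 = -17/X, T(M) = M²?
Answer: -51529274/39 ≈ -1.3213e+6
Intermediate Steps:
O(X) = -3 - 17/X
O(39) - 915*T(38) = (-3 - 17/39) - 915*38² = (-3 - 17*1/39) - 915*1444 = (-3 - 17/39) - 1321260 = -134/39 - 1321260 = -51529274/39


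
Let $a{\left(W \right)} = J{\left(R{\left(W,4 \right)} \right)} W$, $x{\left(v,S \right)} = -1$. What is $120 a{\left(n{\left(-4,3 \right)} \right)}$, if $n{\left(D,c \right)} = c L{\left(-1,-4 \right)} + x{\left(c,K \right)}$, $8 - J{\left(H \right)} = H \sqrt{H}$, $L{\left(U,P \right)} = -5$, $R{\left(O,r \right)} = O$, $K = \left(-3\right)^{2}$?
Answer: $-15360 - 122880 i \approx -15360.0 - 1.2288 \cdot 10^{5} i$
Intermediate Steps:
$K = 9$
$J{\left(H \right)} = 8 - H^{\frac{3}{2}}$ ($J{\left(H \right)} = 8 - H \sqrt{H} = 8 - H^{\frac{3}{2}}$)
$n{\left(D,c \right)} = -1 - 5 c$ ($n{\left(D,c \right)} = c \left(-5\right) - 1 = - 5 c - 1 = -1 - 5 c$)
$a{\left(W \right)} = W \left(8 - W^{\frac{3}{2}}\right)$ ($a{\left(W \right)} = \left(8 - W^{\frac{3}{2}}\right) W = W \left(8 - W^{\frac{3}{2}}\right)$)
$120 a{\left(n{\left(-4,3 \right)} \right)} = 120 \left(- \left(-1 - 15\right)^{\frac{5}{2}} + 8 \left(-1 - 15\right)\right) = 120 \left(- \left(-16\right)^{\frac{5}{2}} + 8 \left(-16\right)\right) = 120 \left(- 1024 i - 128\right) = 120 \left(-128 - 1024 i\right) = -15360 - 122880 i$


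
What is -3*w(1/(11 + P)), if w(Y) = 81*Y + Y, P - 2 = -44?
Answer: 246/31 ≈ 7.9355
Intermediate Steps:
P = -42 (P = 2 - 44 = -42)
w(Y) = 82*Y
-3*w(1/(11 + P)) = -246/(11 - 42) = -246/(-31) = -246*(-1)/31 = -3*(-82/31) = 246/31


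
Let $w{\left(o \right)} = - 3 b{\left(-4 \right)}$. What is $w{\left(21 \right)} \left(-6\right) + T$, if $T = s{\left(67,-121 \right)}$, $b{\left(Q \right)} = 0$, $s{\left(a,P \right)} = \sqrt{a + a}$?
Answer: $\sqrt{134} \approx 11.576$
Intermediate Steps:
$s{\left(a,P \right)} = \sqrt{2} \sqrt{a}$ ($s{\left(a,P \right)} = \sqrt{2 a} = \sqrt{2} \sqrt{a}$)
$w{\left(o \right)} = 0$ ($w{\left(o \right)} = \left(-3\right) 0 = 0$)
$T = \sqrt{134}$ ($T = \sqrt{2} \sqrt{67} = \sqrt{134} \approx 11.576$)
$w{\left(21 \right)} \left(-6\right) + T = 0 \left(-6\right) + \sqrt{134} = 0 + \sqrt{134} = \sqrt{134}$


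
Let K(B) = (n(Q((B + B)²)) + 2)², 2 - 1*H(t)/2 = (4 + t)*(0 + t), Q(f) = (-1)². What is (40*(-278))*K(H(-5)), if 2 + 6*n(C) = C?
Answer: -336380/9 ≈ -37376.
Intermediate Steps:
Q(f) = 1
n(C) = -⅓ + C/6
H(t) = 4 - 2*t*(4 + t) (H(t) = 4 - 2*(4 + t)*(0 + t) = 4 - 2*(4 + t)*t = 4 - 2*t*(4 + t))
K(B) = 121/36 (K(B) = ((-⅓ + (⅙)*1) + 2)² = ((-⅓ + ⅙) + 2)² = (-⅙ + 2)² = (11/6)² = 121/36)
(40*(-278))*K(H(-5)) = (40*(-278))*(121/36) = -11120*121/36 = -336380/9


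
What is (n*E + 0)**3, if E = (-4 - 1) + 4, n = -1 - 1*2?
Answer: 27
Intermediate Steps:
n = -3 (n = -1 - 2 = -3)
E = -1 (E = -5 + 4 = -1)
(n*E + 0)**3 = (-3*(-1) + 0)**3 = (3 + 0)**3 = 3**3 = 27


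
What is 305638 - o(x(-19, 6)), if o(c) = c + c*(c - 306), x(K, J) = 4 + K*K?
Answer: 283738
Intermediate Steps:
x(K, J) = 4 + K**2
o(c) = c + c*(-306 + c)
305638 - o(x(-19, 6)) = 305638 - (4 + (-19)**2)*(-305 + (4 + (-19)**2)) = 305638 - (4 + 361)*(-305 + (4 + 361)) = 305638 - 365*(-305 + 365) = 305638 - 365*60 = 305638 - 1*21900 = 305638 - 21900 = 283738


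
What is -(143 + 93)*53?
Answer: -12508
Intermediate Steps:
-(143 + 93)*53 = -236*53 = -1*12508 = -12508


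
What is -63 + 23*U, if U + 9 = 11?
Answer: -17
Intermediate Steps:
U = 2 (U = -9 + 11 = 2)
-63 + 23*U = -63 + 23*2 = -63 + 46 = -17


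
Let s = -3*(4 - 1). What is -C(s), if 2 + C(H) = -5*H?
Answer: -43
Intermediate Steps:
s = -9 (s = -3*3 = -9)
C(H) = -2 - 5*H
-C(s) = -(-2 - 5*(-9)) = -(-2 + 45) = -1*43 = -43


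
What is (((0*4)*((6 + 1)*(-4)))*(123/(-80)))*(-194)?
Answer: 0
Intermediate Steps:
(((0*4)*((6 + 1)*(-4)))*(123/(-80)))*(-194) = ((0*(7*(-4)))*(123*(-1/80)))*(-194) = ((0*(-28))*(-123/80))*(-194) = (0*(-123/80))*(-194) = 0*(-194) = 0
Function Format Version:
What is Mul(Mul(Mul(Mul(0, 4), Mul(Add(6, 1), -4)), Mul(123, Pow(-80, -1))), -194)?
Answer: 0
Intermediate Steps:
Mul(Mul(Mul(Mul(0, 4), Mul(Add(6, 1), -4)), Mul(123, Pow(-80, -1))), -194) = Mul(Mul(Mul(0, Mul(7, -4)), Mul(123, Rational(-1, 80))), -194) = Mul(Mul(Mul(0, -28), Rational(-123, 80)), -194) = Mul(Mul(0, Rational(-123, 80)), -194) = Mul(0, -194) = 0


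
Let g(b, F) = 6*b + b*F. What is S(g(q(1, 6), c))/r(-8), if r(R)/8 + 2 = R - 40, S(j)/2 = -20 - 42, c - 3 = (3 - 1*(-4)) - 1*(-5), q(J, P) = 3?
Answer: 31/100 ≈ 0.31000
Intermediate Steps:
c = 15 (c = 3 + ((3 - 1*(-4)) - 1*(-5)) = 3 + ((3 + 4) + 5) = 3 + (7 + 5) = 3 + 12 = 15)
g(b, F) = 6*b + F*b
S(j) = -124 (S(j) = 2*(-20 - 42) = 2*(-62) = -124)
r(R) = -336 + 8*R (r(R) = -16 + 8*(R - 40) = -16 + 8*(-40 + R) = -16 + (-320 + 8*R) = -336 + 8*R)
S(g(q(1, 6), c))/r(-8) = -124/(-336 + 8*(-8)) = -124/(-336 - 64) = -124/(-400) = -124*(-1/400) = 31/100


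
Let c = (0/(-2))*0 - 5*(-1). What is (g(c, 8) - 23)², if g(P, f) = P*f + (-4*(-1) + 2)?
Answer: 529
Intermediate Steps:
c = 5 (c = -½*0*0 + 5 = 0*0 + 5 = 0 + 5 = 5)
g(P, f) = 6 + P*f (g(P, f) = P*f + (4 + 2) = P*f + 6 = 6 + P*f)
(g(c, 8) - 23)² = ((6 + 5*8) - 23)² = ((6 + 40) - 23)² = (46 - 23)² = 23² = 529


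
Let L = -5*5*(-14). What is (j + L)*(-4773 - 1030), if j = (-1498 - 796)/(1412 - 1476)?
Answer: -71649641/32 ≈ -2.2391e+6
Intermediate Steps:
j = 1147/32 (j = -2294/(-64) = -2294*(-1/64) = 1147/32 ≈ 35.844)
L = 350 (L = -25*(-14) = 350)
(j + L)*(-4773 - 1030) = (1147/32 + 350)*(-4773 - 1030) = (12347/32)*(-5803) = -71649641/32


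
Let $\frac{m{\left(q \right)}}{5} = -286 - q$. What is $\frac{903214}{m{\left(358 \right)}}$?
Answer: $- \frac{451607}{1610} \approx -280.5$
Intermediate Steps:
$m{\left(q \right)} = -1430 - 5 q$ ($m{\left(q \right)} = 5 \left(-286 - q\right) = -1430 - 5 q$)
$\frac{903214}{m{\left(358 \right)}} = \frac{903214}{-1430 - 1790} = \frac{903214}{-3220} = 903214 \left(- \frac{1}{3220}\right) = - \frac{451607}{1610}$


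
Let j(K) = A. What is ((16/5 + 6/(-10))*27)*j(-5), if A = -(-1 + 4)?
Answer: -1053/5 ≈ -210.60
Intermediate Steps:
A = -3 (A = -1*3 = -3)
j(K) = -3
((16/5 + 6/(-10))*27)*j(-5) = ((16/5 + 6/(-10))*27)*(-3) = ((16*(1/5) + 6*(-1/10))*27)*(-3) = ((16/5 - 3/5)*27)*(-3) = ((13/5)*27)*(-3) = (351/5)*(-3) = -1053/5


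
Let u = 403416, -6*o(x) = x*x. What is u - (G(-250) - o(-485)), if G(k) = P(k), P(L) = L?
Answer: 2186771/6 ≈ 3.6446e+5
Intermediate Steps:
o(x) = -x²/6 (o(x) = -x*x/6 = -x²/6)
G(k) = k
u - (G(-250) - o(-485)) = 403416 - (-250 - (-1)*(-485)²/6) = 403416 - (-250 - (-1)*235225/6) = 403416 - (-250 - 1*(-235225/6)) = 403416 - (-250 + 235225/6) = 403416 - 1*233725/6 = 403416 - 233725/6 = 2186771/6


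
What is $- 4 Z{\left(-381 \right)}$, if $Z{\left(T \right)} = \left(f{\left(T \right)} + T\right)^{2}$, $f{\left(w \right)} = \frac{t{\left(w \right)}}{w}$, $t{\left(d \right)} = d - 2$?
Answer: $- \frac{83842677136}{145161} \approx -5.7758 \cdot 10^{5}$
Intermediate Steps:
$t{\left(d \right)} = -2 + d$
$f{\left(w \right)} = \frac{-2 + w}{w}$
$Z{\left(T \right)} = \left(T + \frac{-2 + T}{T}\right)^{2}$ ($Z{\left(T \right)} = \left(\frac{-2 + T}{T} + T\right)^{2} = \left(T + \frac{-2 + T}{T}\right)^{2}$)
$- 4 Z{\left(-381 \right)} = - 4 \frac{\left(-2 - 381 + \left(-381\right)^{2}\right)^{2}}{145161} = - 4 \frac{\left(-2 - 381 + 145161\right)^{2}}{145161} = - 4 \frac{144778^{2}}{145161} = - 4 \cdot \frac{1}{145161} \cdot 20960669284 = \left(-4\right) \frac{20960669284}{145161} = - \frac{83842677136}{145161}$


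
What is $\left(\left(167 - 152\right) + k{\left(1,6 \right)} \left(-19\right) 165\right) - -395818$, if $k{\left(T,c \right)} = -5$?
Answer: $411508$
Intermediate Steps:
$\left(\left(167 - 152\right) + k{\left(1,6 \right)} \left(-19\right) 165\right) - -395818 = \left(\left(167 - 152\right) + \left(-5\right) \left(-19\right) 165\right) - -395818 = \left(15 + 95 \cdot 165\right) + 395818 = \left(15 + 15675\right) + 395818 = 15690 + 395818 = 411508$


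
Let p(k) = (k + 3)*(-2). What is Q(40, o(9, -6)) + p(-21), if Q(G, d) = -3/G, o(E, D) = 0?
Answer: 1437/40 ≈ 35.925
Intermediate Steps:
p(k) = -6 - 2*k (p(k) = (3 + k)*(-2) = -6 - 2*k)
Q(40, o(9, -6)) + p(-21) = -3/40 + (-6 - 2*(-21)) = -3*1/40 + (-6 + 42) = -3/40 + 36 = 1437/40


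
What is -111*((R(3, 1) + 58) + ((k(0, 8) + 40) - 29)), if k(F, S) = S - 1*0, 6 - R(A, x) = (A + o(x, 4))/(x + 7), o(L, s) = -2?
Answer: -73593/8 ≈ -9199.1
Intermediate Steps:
R(A, x) = 6 - (-2 + A)/(7 + x) (R(A, x) = 6 - (A - 2)/(x + 7) = 6 - (-2 + A)/(7 + x))
k(F, S) = S (k(F, S) = S + 0 = S)
-111*((R(3, 1) + 58) + ((k(0, 8) + 40) - 29)) = -111*(((44 - 1*3 + 6*1)/(7 + 1) + 58) + ((8 + 40) - 29)) = -111*(((44 - 3 + 6)/8 + 58) + (48 - 29)) = -111*(((⅛)*47 + 58) + 19) = -111*((47/8 + 58) + 19) = -111*(511/8 + 19) = -111*663/8 = -73593/8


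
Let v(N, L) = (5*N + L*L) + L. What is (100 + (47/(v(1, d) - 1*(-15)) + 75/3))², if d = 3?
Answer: 16378209/1024 ≈ 15994.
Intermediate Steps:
v(N, L) = L + L² + 5*N (v(N, L) = (5*N + L²) + L = (L² + 5*N) + L = L + L² + 5*N)
(100 + (47/(v(1, d) - 1*(-15)) + 75/3))² = (100 + (47/((3 + 3² + 5*1) - 1*(-15)) + 75/3))² = (100 + (47/((3 + 9 + 5) + 15) + 75*(⅓)))² = (100 + (47/(17 + 15) + 25))² = (100 + (47/32 + 25))² = (100 + 847/32)² = (4047/32)² = 16378209/1024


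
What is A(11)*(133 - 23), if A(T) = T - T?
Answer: 0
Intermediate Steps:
A(T) = 0
A(11)*(133 - 23) = 0*(133 - 23) = 0*110 = 0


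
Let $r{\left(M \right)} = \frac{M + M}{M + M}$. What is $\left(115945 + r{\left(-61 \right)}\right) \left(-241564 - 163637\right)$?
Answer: $-46981435146$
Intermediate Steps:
$r{\left(M \right)} = 1$ ($r{\left(M \right)} = \frac{2 M}{2 M} = 2 M \frac{1}{2 M} = 1$)
$\left(115945 + r{\left(-61 \right)}\right) \left(-241564 - 163637\right) = \left(115945 + 1\right) \left(-241564 - 163637\right) = 115946 \left(-405201\right) = -46981435146$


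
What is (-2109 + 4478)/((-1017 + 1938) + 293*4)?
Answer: 103/91 ≈ 1.1319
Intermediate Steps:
(-2109 + 4478)/((-1017 + 1938) + 293*4) = 2369/(921 + 1172) = 2369/2093 = 2369*(1/2093) = 103/91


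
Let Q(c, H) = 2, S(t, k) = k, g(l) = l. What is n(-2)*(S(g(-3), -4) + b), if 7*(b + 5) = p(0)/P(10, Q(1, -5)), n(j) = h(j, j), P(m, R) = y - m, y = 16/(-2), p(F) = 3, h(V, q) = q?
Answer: 379/21 ≈ 18.048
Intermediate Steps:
y = -8 (y = 16*(-½) = -8)
P(m, R) = -8 - m
n(j) = j
b = -211/42 (b = -5 + (3/(-8 - 1*10))/7 = -5 + (3/(-8 - 10))/7 = -5 + (3/(-18))/7 = -5 + (3*(-1/18))/7 = -5 + (⅐)*(-⅙) = -5 - 1/42 = -211/42 ≈ -5.0238)
n(-2)*(S(g(-3), -4) + b) = -2*(-4 - 211/42) = -2*(-379/42) = 379/21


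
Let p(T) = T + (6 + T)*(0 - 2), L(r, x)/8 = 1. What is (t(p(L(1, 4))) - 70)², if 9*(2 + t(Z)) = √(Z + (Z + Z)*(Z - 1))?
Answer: 420724/81 - 32*√205 ≈ 4736.0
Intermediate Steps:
L(r, x) = 8 (L(r, x) = 8*1 = 8)
p(T) = -12 - T (p(T) = T + (6 + T)*(-2) = T + (-12 - 2*T) = -12 - T)
t(Z) = -2 + √(Z + 2*Z*(-1 + Z))/9 (t(Z) = -2 + √(Z + (Z + Z)*(Z - 1))/9 = -2 + √(Z + (2*Z)*(-1 + Z))/9 = -2 + √(Z + 2*Z*(-1 + Z))/9)
(t(p(L(1, 4))) - 70)² = ((-2 + √((-12 - 1*8)*(-1 + 2*(-12 - 1*8)))/9) - 70)² = ((-2 + √((-12 - 8)*(-1 + 2*(-12 - 8)))/9) - 70)² = ((-2 + √(-20*(-1 + 2*(-20)))/9) - 70)² = ((-2 + √(-20*(-1 - 40))/9) - 70)² = ((-2 + √(-20*(-41))/9) - 70)² = ((-2 + √820/9) - 70)² = ((-2 + (2*√205)/9) - 70)² = ((-2 + 2*√205/9) - 70)² = (-72 + 2*√205/9)²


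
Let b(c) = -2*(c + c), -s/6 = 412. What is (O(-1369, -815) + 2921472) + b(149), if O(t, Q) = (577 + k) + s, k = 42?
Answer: 2919023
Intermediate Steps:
s = -2472 (s = -6*412 = -2472)
O(t, Q) = -1853 (O(t, Q) = (577 + 42) - 2472 = 619 - 2472 = -1853)
b(c) = -4*c
(O(-1369, -815) + 2921472) + b(149) = (-1853 + 2921472) - 4*149 = 2919619 - 596 = 2919023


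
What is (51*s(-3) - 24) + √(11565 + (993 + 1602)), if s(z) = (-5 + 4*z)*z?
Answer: 2577 + 4*√885 ≈ 2696.0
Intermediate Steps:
s(z) = z*(-5 + 4*z)
(51*s(-3) - 24) + √(11565 + (993 + 1602)) = (51*(-3*(-5 + 4*(-3))) - 24) + √(11565 + (993 + 1602)) = (51*(-3*(-5 - 12)) - 24) + √(11565 + 2595) = (51*(-3*(-17)) - 24) + √14160 = (51*51 - 24) + 4*√885 = (2601 - 24) + 4*√885 = 2577 + 4*√885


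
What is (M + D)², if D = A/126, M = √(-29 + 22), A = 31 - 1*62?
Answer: (31 - 126*I*√7)²/15876 ≈ -6.9395 - 1.3019*I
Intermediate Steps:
A = -31 (A = 31 - 62 = -31)
M = I*√7 (M = √(-7) = I*√7 ≈ 2.6458*I)
D = -31/126 ≈ -0.24603
(M + D)² = (I*√7 - 31/126)² = (-31/126 + I*√7)²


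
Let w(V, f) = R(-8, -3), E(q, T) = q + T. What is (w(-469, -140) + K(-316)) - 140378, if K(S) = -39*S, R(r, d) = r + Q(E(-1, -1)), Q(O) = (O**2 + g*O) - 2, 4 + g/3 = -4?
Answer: -128012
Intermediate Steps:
g = -24 (g = -12 + 3*(-4) = -12 - 12 = -24)
E(q, T) = T + q
Q(O) = -2 + O**2 - 24*O (Q(O) = (O**2 - 24*O) - 2 = -2 + O**2 - 24*O)
R(r, d) = 50 + r (R(r, d) = r + (-2 + (-1 - 1)**2 - 24*(-1 - 1)) = r + (-2 + (-2)**2 - 24*(-2)) = r + (-2 + 4 + 48) = r + 50 = 50 + r)
w(V, f) = 42 (w(V, f) = 50 - 8 = 42)
(w(-469, -140) + K(-316)) - 140378 = (42 - 39*(-316)) - 140378 = (42 + 12324) - 140378 = 12366 - 140378 = -128012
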